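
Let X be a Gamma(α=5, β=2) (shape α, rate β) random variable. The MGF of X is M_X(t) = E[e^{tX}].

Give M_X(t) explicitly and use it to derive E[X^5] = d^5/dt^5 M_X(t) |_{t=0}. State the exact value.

E[X^5] = M′′′′′(0) = 945/2

M_X(t) = 32/(2 - t)^5
M′(t) = 160/(t^6 - 12*t^5 + 60*t^4 - 160*t^3 + 240*t^2 - 192*t + 64)
M′′(t) = -960/(t^7 - 14*t^6 + 84*t^5 - 280*t^4 + 560*t^3 - 672*t^2 + 448*t - 128)
M′′′(t) = 6720/(t^8 - 16*t^7 + 112*t^6 - 448*t^5 + 1120*t^4 - 1792*t^3 + 1792*t^2 - 1024*t + 256)
M′′′′(t) = -53760/(t^9 - 18*t^8 + 144*t^7 - 672*t^6 + 2016*t^5 - 4032*t^4 + 5376*t^3 - 4608*t^2 + 2304*t - 512)
M′′′′′(t) = 483840/(t^10 - 20*t^9 + 180*t^8 - 960*t^7 + 3360*t^6 - 8064*t^5 + 13440*t^4 - 15360*t^3 + 11520*t^2 - 5120*t + 1024)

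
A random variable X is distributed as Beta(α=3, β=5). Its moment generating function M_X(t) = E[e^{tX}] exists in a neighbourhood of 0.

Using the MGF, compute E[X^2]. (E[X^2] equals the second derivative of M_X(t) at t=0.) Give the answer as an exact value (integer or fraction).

M_X(t) = ₁F₁(3; 8; t)
M^(2)(t) = ₁F₁(5; 10; t)/6

E[X^2] = M^(2)(0) = 1/6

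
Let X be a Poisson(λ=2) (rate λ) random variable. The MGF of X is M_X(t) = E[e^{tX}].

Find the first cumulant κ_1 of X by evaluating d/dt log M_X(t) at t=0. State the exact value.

κ_1 = K^(1)(0) = 2

M_X(t) = e^(2*e^(t) - 2)
K_X(t) = log M_X(t) = 2*e^(t) - 2
K^(1)(t) = 2*e^(t)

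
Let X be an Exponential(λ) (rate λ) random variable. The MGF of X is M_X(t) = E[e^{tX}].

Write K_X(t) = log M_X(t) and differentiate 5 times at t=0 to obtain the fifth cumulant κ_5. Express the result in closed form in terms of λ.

κ_5 = K′′′′′(0) = 24/λ^5

M_X(t) = λ/(λ - t)
K_X(t) = log M_X(t) = log(λ) - log(λ - t)
K′(t) = -1/(-λ + t)
K′′(t) = 1/(λ^2 - 2*λ*t + t^2)
K′′′(t) = -2/(-λ^3 + 3*λ^2*t - 3*λ*t^2 + t^3)
K′′′′(t) = 6/(λ^4 - 4*λ^3*t + 6*λ^2*t^2 - 4*λ*t^3 + t^4)
K′′′′′(t) = -24/(-λ^5 + 5*λ^4*t - 10*λ^3*t^2 + 10*λ^2*t^3 - 5*λ*t^4 + t^5)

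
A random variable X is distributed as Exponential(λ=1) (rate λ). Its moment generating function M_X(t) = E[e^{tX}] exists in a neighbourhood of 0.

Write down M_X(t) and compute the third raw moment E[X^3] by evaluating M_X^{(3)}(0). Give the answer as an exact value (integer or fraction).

E[X^3] = d^3M/dt^3 |_{t=0} = 6

M_X(t) = 1/(1 - t)
dM/dt = 1/(t^2 - 2*t + 1)
d^2M/dt^2 = -2/(t^3 - 3*t^2 + 3*t - 1)
d^3M/dt^3 = 6/(t^4 - 4*t^3 + 6*t^2 - 4*t + 1)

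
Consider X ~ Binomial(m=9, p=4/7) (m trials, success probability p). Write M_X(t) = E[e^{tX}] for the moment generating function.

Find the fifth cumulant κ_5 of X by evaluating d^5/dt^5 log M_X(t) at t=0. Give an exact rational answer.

κ_5 = K′′′′′(0) = 10260/16807

M_X(t) = (4*e^(t)/7 + 3/7)^9
K_X(t) = log M_X(t) = 9*log(4*e^(t)/7 + 3/7)
K′(t) = 36*e^(t)/(4*e^(t) + 3)
K′′(t) = 108*e^(t)/(16*e^(2*t) + 24*e^(t) + 9)
K′′′(t) = (-432*e^(2*t) + 324*e^(t))/(64*e^(3*t) + 144*e^(2*t) + 108*e^(t) + 27)
K′′′′(t) = (1728*e^(3*t) - 5184*e^(2*t) + 972*e^(t))/(256*e^(4*t) + 768*e^(3*t) + 864*e^(2*t) + 432*e^(t) + 81)
K′′′′′(t) = (-6912*e^(4*t) + 57024*e^(3*t) - 42768*e^(2*t) + 2916*e^(t))/(1024*e^(5*t) + 3840*e^(4*t) + 5760*e^(3*t) + 4320*e^(2*t) + 1620*e^(t) + 243)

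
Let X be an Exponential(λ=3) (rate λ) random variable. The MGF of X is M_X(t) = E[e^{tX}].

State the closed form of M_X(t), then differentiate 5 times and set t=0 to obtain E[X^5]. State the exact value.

M_X(t) = 3/(3 - t)
M′(t) = 3/(t^2 - 6*t + 9)
M′′(t) = -6/(t^3 - 9*t^2 + 27*t - 27)
M′′′(t) = 18/(t^4 - 12*t^3 + 54*t^2 - 108*t + 81)
M′′′′(t) = -72/(t^5 - 15*t^4 + 90*t^3 - 270*t^2 + 405*t - 243)
M′′′′′(t) = 360/(t^6 - 18*t^5 + 135*t^4 - 540*t^3 + 1215*t^2 - 1458*t + 729)

E[X^5] = M′′′′′(0) = 40/81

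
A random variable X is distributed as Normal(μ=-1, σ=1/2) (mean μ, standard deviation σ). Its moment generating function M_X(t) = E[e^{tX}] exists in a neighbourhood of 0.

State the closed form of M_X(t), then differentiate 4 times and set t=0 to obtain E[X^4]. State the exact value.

M_X(t) = e^(t^2/8 - t)
M′(t) = t*e^(-t)*e^(t^2/8)/4 - e^(-t)*e^(t^2/8)
M′′(t) = (t^2*e^(t^2/8) - 8*t*e^(t^2/8) + 20*e^(t^2/8))*e^(-t)/16
M′′′(t) = (t^3*e^(t^2/8) - 12*t^2*e^(t^2/8) + 60*t*e^(t^2/8) - 112*e^(t^2/8))*e^(-t)/64
M′′′′(t) = (t^4*e^(t^2/8) - 16*t^3*e^(t^2/8) + 120*t^2*e^(t^2/8) - 448*t*e^(t^2/8) + 688*e^(t^2/8))*e^(-t)/256

E[X^4] = M′′′′(0) = 43/16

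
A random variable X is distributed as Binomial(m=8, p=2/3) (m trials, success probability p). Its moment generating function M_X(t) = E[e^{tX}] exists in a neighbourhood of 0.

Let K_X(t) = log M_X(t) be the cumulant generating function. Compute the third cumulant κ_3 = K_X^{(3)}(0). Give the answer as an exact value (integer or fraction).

κ_3 = D^3[K](0) = -16/27

M_X(t) = (2*e^(t)/3 + 1/3)^8
K_X(t) = log M_X(t) = 8*log(2*e^(t)/3 + 1/3)
D^3[K](t) = (-32*e^(2*t) + 16*e^(t))/(8*e^(3*t) + 12*e^(2*t) + 6*e^(t) + 1)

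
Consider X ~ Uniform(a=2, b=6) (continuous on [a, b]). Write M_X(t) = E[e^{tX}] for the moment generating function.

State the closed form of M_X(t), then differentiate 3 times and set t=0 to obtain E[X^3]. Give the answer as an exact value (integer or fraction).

M_X(t) = (e^(6*t) - e^(2*t))/(4*t)
dM/dt = (6*t*e^(6*t) - 2*t*e^(2*t) - e^(6*t) + e^(2*t))/(4*t^2)
d^2M/dt^2 = (18*t^2*e^(6*t) - 2*t^2*e^(2*t) - 6*t*e^(6*t) + 2*t*e^(2*t) + e^(6*t) - e^(2*t))/(2*t^3)
d^3M/dt^3 = (108*t^3*e^(6*t) - 4*t^3*e^(2*t) - 54*t^2*e^(6*t) + 6*t^2*e^(2*t) + 18*t*e^(6*t) - 6*t*e^(2*t) - 3*e^(6*t) + 3*e^(2*t))/(2*t^4)

E[X^3] = d^3M/dt^3 |_{t=0} = 80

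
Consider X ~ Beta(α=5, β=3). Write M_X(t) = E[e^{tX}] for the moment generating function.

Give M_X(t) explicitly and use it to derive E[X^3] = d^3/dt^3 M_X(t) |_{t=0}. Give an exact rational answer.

M_X(t) = ₁F₁(5; 8; t)
dM/dt = 5*₁F₁(6; 9; t)/8
d^2M/dt^2 = 5*₁F₁(7; 10; t)/12
d^3M/dt^3 = 7*₁F₁(8; 11; t)/24

E[X^3] = d^3M/dt^3 |_{t=0} = 7/24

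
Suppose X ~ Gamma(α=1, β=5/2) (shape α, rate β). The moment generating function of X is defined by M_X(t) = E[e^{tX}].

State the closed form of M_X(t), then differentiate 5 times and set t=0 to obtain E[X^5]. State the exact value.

E[X^5] = M′′′′′(0) = 768/625

M_X(t) = 5/(2*(5/2 - t))
M′(t) = 10/(4*t^2 - 20*t + 25)
M′′(t) = -40/(8*t^3 - 60*t^2 + 150*t - 125)
M′′′(t) = 240/(16*t^4 - 160*t^3 + 600*t^2 - 1000*t + 625)
M′′′′(t) = -1920/(32*t^5 - 400*t^4 + 2000*t^3 - 5000*t^2 + 6250*t - 3125)
M′′′′′(t) = 19200/(64*t^6 - 960*t^5 + 6000*t^4 - 20000*t^3 + 37500*t^2 - 37500*t + 15625)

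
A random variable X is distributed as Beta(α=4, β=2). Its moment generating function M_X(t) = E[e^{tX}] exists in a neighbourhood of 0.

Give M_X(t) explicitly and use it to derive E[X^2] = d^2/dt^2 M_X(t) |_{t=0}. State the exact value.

M_X(t) = ₁F₁(4; 6; t)
M^(2)(t) = 10*₁F₁(6; 8; t)/21

E[X^2] = M^(2)(0) = 10/21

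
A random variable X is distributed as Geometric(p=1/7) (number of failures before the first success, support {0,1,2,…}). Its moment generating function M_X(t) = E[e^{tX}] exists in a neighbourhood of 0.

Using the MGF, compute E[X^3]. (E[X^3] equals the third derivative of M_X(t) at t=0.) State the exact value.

M_X(t) = 1/(7*(1 - 6*e^(t)/7))
dM/dt = 6*e^(t)/(36*e^(2*t) - 84*e^(t) + 49)
d^2M/dt^2 = (-36*e^(2*t) - 42*e^(t))/(216*e^(3*t) - 756*e^(2*t) + 882*e^(t) - 343)
d^3M/dt^3 = (216*e^(3*t) + 1008*e^(2*t) + 294*e^(t))/(1296*e^(4*t) - 6048*e^(3*t) + 10584*e^(2*t) - 8232*e^(t) + 2401)

E[X^3] = d^3M/dt^3 |_{t=0} = 1518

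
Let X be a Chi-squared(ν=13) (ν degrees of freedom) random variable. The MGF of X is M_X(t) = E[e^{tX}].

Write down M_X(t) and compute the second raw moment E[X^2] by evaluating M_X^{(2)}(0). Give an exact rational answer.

M_X(t) = (1 - 2*t)^(-13/2)

E[X^2] = M^(2)(0) = 195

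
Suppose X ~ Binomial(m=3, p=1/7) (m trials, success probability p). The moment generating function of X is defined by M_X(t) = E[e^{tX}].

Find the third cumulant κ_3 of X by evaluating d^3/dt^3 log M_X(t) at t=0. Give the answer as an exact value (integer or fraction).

M_X(t) = (e^(t)/7 + 6/7)^3
K_X(t) = log M_X(t) = 3*log(e^(t)/7 + 6/7)
K^(3)(t) = (-18*e^(2*t) + 108*e^(t))/(e^(3*t) + 18*e^(2*t) + 108*e^(t) + 216)

κ_3 = K^(3)(0) = 90/343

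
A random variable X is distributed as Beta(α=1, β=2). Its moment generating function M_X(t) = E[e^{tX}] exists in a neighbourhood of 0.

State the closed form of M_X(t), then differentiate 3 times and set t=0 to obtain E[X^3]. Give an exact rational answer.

E[X^3] = M′′′(0) = 1/10

M_X(t) = ₁F₁(1; 3; t)
M′(t) = ₁F₁(2; 4; t)/3
M′′(t) = ₁F₁(3; 5; t)/6
M′′′(t) = ₁F₁(4; 6; t)/10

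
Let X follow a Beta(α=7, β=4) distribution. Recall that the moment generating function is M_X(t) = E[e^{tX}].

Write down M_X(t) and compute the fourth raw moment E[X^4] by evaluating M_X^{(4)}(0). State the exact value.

E[X^4] = M^(4)(0) = 30/143

M_X(t) = ₁F₁(7; 11; t)
M^(4)(t) = 30*₁F₁(11; 15; t)/143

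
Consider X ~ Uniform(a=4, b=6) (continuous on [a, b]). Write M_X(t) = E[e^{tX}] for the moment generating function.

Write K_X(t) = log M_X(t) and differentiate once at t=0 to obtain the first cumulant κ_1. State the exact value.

κ_1 = K^(1)(0) = 5

M_X(t) = (e^(6*t) - e^(4*t))/(2*t)
K_X(t) = log M_X(t) = -log(t) + log(e^(6*t) - e^(4*t)) - log(2)
K^(1)(t) = (6*t*e^(2*t) - 4*t - e^(2*t) + 1)/(t*e^(2*t) - t)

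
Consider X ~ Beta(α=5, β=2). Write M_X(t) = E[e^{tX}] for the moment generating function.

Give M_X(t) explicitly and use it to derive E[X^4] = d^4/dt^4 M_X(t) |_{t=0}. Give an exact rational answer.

E[X^4] = d^4M/dt^4 |_{t=0} = 1/3

M_X(t) = ₁F₁(5; 7; t)
dM/dt = 5*₁F₁(6; 8; t)/7
d^2M/dt^2 = 15*₁F₁(7; 9; t)/28
d^3M/dt^3 = 5*₁F₁(8; 10; t)/12
d^4M/dt^4 = ₁F₁(9; 11; t)/3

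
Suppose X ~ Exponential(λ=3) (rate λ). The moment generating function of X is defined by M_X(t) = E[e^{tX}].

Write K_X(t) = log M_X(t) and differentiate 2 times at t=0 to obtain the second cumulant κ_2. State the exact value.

M_X(t) = 3/(3 - t)
K_X(t) = log M_X(t) = -log(3 - t) + log(3)
K′(t) = -1/(t - 3)
K′′(t) = 1/(t^2 - 6*t + 9)

κ_2 = K′′(0) = 1/9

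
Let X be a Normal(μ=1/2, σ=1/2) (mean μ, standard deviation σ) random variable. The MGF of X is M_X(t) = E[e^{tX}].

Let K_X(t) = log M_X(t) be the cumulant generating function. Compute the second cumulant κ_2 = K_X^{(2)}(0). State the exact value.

κ_2 = K^(2)(0) = 1/4

M_X(t) = e^(t^2/8 + t/2)
K_X(t) = log M_X(t) = t^2/8 + t/2
K^(2)(t) = 1/4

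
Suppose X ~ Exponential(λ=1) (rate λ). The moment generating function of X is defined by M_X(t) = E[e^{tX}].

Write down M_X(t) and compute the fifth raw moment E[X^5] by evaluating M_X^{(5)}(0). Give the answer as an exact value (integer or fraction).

M_X(t) = 1/(1 - t)
D^5[M](t) = 120/(t^6 - 6*t^5 + 15*t^4 - 20*t^3 + 15*t^2 - 6*t + 1)

E[X^5] = D^5[M](0) = 120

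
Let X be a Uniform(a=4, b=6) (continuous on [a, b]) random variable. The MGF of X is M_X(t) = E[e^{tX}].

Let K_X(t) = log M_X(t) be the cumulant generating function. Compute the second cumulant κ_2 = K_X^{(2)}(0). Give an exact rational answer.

M_X(t) = (e^(6*t) - e^(4*t))/(2*t)
K_X(t) = log M_X(t) = -log(t) + log(e^(6*t) - e^(4*t)) - log(2)
D^2[K](t) = (-4*t^2*e^(2*t) + e^(4*t) - 2*e^(2*t) + 1)/(t^2*e^(4*t) - 2*t^2*e^(2*t) + t^2)

κ_2 = D^2[K](0) = 1/3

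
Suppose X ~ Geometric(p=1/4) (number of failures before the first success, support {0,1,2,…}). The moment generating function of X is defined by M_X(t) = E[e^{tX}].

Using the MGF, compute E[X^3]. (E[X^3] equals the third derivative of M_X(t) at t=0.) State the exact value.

M_X(t) = 1/(4*(1 - 3*e^(t)/4))
dM/dt = 3*e^(t)/(9*e^(2*t) - 24*e^(t) + 16)
d^2M/dt^2 = (-9*e^(2*t) - 12*e^(t))/(27*e^(3*t) - 108*e^(2*t) + 144*e^(t) - 64)
d^3M/dt^3 = (27*e^(3*t) + 144*e^(2*t) + 48*e^(t))/(81*e^(4*t) - 432*e^(3*t) + 864*e^(2*t) - 768*e^(t) + 256)

E[X^3] = d^3M/dt^3 |_{t=0} = 219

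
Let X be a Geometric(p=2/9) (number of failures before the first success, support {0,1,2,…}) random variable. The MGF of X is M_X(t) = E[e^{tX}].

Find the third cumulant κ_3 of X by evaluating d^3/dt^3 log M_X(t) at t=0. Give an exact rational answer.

M_X(t) = 2/(9*(1 - 7*e^(t)/9))
K_X(t) = log M_X(t) = -log(1 - 7*e^(t)/9) - 2*log(3) + log(2)
K′(t) = -7*e^(t)/(7*e^(t) - 9)
K′′(t) = 63*e^(t)/(49*e^(2*t) - 126*e^(t) + 81)
K′′′(t) = (-441*e^(2*t) - 567*e^(t))/(343*e^(3*t) - 1323*e^(2*t) + 1701*e^(t) - 729)

κ_3 = K′′′(0) = 126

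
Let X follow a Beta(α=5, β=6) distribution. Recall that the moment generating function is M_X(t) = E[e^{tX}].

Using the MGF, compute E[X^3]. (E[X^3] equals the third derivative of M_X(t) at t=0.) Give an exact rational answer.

E[X^3] = D^3[M](0) = 35/286

M_X(t) = ₁F₁(5; 11; t)
D^3[M](t) = 35*₁F₁(8; 14; t)/286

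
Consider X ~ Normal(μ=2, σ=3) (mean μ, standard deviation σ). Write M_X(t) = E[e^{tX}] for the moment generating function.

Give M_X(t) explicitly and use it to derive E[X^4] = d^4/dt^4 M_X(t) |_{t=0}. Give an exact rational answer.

E[X^4] = M^(4)(0) = 475

M_X(t) = e^(9*t^2/2 + 2*t)
M^(4)(t) = 6561*t^4*e^(2*t)*e^(9*t^2/2) + 5832*t^3*e^(2*t)*e^(9*t^2/2) + 6318*t^2*e^(2*t)*e^(9*t^2/2) + 2232*t*e^(2*t)*e^(9*t^2/2) + 475*e^(2*t)*e^(9*t^2/2)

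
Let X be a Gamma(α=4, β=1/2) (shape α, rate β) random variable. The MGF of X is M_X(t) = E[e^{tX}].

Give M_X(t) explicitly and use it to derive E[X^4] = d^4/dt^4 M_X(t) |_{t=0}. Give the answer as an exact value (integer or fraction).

M_X(t) = 1/(16*(1/2 - t)^4)
D^4[M](t) = 13440/(256*t^8 - 1024*t^7 + 1792*t^6 - 1792*t^5 + 1120*t^4 - 448*t^3 + 112*t^2 - 16*t + 1)

E[X^4] = D^4[M](0) = 13440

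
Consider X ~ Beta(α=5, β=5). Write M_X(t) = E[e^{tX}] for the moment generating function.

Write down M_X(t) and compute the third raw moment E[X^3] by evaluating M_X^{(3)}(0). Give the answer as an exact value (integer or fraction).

M_X(t) = ₁F₁(5; 10; t)
D^3[M](t) = 7*₁F₁(8; 13; t)/44

E[X^3] = D^3[M](0) = 7/44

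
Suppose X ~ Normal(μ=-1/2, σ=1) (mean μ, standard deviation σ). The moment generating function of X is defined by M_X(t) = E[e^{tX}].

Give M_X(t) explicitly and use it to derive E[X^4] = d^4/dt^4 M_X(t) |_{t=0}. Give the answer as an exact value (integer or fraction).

E[X^4] = M^(4)(0) = 73/16

M_X(t) = e^(t^2/2 - t/2)
M^(4)(t) = (16*t^4*e^(t^2/2) - 32*t^3*e^(t^2/2) + 120*t^2*e^(t^2/2) - 104*t*e^(t^2/2) + 73*e^(t^2/2))*e^(-t/2)/16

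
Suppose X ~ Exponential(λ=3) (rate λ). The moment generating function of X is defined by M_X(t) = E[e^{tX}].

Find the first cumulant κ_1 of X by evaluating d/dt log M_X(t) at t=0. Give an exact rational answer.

M_X(t) = 3/(3 - t)
K_X(t) = log M_X(t) = -log(3 - t) + log(3)
D[K](t) = -1/(t - 3)

κ_1 = D[K](0) = 1/3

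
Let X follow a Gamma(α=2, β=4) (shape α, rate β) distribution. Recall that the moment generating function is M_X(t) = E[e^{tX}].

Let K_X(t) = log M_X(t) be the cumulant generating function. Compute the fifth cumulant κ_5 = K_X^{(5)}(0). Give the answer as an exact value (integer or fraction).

M_X(t) = 16/(4 - t)^2
K_X(t) = log M_X(t) = -2*log(4 - t) + 4*log(2)
D^5[K](t) = -48/(t^5 - 20*t^4 + 160*t^3 - 640*t^2 + 1280*t - 1024)

κ_5 = D^5[K](0) = 3/64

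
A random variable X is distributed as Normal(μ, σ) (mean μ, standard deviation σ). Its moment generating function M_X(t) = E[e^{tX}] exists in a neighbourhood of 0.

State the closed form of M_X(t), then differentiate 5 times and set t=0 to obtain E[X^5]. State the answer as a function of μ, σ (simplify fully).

E[X^5] = M′′′′′(0) = μ*(μ^4 + 10*μ^2*σ^2 + 15*σ^4)

M_X(t) = e^(μ*t + σ^2*t^2/2)
M′(t) = μ*e^(μ*t)*e^(σ^2*t^2/2) + σ^2*t*e^(μ*t)*e^(σ^2*t^2/2)
M′′(t) = μ^2*e^(μ*t)*e^(σ^2*t^2/2) + 2*μ*σ^2*t*e^(μ*t)*e^(σ^2*t^2/2) + σ^4*t^2*e^(μ*t)*e^(σ^2*t^2/2) + σ^2*e^(μ*t)*e^(σ^2*t^2/2)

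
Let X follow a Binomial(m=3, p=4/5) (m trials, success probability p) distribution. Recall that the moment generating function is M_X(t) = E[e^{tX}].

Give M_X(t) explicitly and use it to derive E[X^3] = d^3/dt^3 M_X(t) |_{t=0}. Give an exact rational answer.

M_X(t) = (4*e^(t)/5 + 1/5)^3
dM/dt = 192*e^(3*t)/125 + 96*e^(2*t)/125 + 12*e^(t)/125
d^2M/dt^2 = 576*e^(3*t)/125 + 192*e^(2*t)/125 + 12*e^(t)/125
d^3M/dt^3 = 1728*e^(3*t)/125 + 384*e^(2*t)/125 + 12*e^(t)/125

E[X^3] = d^3M/dt^3 |_{t=0} = 2124/125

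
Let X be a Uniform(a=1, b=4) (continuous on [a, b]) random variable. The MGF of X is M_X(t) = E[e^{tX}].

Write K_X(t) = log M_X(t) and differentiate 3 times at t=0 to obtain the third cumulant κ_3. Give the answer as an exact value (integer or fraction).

M_X(t) = (e^(4*t) - e^(t))/(3*t)
K_X(t) = log M_X(t) = -log(t) + log(e^(4*t) - e^(t)) - log(3)
dK/dt = (4*t*e^(3*t) - t - e^(3*t) + 1)/(t*e^(3*t) - t)
d^2K/dt^2 = (-9*t^2*e^(3*t) + e^(6*t) - 2*e^(3*t) + 1)/(t^2*e^(6*t) - 2*t^2*e^(3*t) + t^2)
d^3K/dt^3 = (27*t^3*e^(6*t) + 27*t^3*e^(3*t) - 2*e^(9*t) + 6*e^(6*t) - 6*e^(3*t) + 2)/(t^3*e^(9*t) - 3*t^3*e^(6*t) + 3*t^3*e^(3*t) - t^3)

κ_3 = d^3K/dt^3 |_{t=0} = 0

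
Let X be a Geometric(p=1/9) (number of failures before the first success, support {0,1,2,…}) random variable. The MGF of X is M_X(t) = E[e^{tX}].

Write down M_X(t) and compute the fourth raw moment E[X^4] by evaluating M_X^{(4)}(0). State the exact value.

M_X(t) = 1/(9*(1 - 8*e^(t)/9))
M^(4)(t) = (-4096*e^(4*t) - 50688*e^(3*t) - 57024*e^(2*t) - 5832*e^(t))/(32768*e^(5*t) - 184320*e^(4*t) + 414720*e^(3*t) - 466560*e^(2*t) + 262440*e^(t) - 59049)

E[X^4] = M^(4)(0) = 117640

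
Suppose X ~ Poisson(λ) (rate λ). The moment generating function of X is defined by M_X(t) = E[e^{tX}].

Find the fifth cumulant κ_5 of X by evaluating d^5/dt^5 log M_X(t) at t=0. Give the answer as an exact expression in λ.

κ_5 = K^(5)(0) = λ

M_X(t) = e^(λ*(e^(t) - 1))
K_X(t) = log M_X(t) = λ*(e^(t) - 1)
K^(5)(t) = λ*e^(t)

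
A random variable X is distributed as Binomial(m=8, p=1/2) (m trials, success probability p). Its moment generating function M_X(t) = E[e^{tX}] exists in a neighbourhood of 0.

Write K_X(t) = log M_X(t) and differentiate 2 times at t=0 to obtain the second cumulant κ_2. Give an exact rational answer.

κ_2 = K′′(0) = 2

M_X(t) = (e^(t)/2 + 1/2)^8
K_X(t) = log M_X(t) = 8*log(e^(t)/2 + 1/2)
K′(t) = 8*e^(t)/(e^(t) + 1)
K′′(t) = 8*e^(t)/(e^(2*t) + 2*e^(t) + 1)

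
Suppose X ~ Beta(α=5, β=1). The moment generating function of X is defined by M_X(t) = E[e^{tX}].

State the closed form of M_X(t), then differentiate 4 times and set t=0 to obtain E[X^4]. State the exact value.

M_X(t) = ₁F₁(5; 6; t)
M′(t) = 5*₁F₁(6; 7; t)/6
M′′(t) = 5*₁F₁(7; 8; t)/7
M′′′(t) = 5*₁F₁(8; 9; t)/8
M′′′′(t) = 5*₁F₁(9; 10; t)/9

E[X^4] = M′′′′(0) = 5/9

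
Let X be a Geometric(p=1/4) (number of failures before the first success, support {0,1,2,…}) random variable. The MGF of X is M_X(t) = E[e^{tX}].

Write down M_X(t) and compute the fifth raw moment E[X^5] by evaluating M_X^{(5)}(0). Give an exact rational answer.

M_X(t) = 1/(4*(1 - 3*e^(t)/4))

E[X^5] = M^(5)(0) = 52923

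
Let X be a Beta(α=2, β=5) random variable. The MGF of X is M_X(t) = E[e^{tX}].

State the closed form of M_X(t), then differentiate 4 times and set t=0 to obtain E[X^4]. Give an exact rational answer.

E[X^4] = M′′′′(0) = 1/42

M_X(t) = ₁F₁(2; 7; t)
M′(t) = 2*₁F₁(3; 8; t)/7
M′′(t) = 3*₁F₁(4; 9; t)/28
M′′′(t) = ₁F₁(5; 10; t)/21
M′′′′(t) = ₁F₁(6; 11; t)/42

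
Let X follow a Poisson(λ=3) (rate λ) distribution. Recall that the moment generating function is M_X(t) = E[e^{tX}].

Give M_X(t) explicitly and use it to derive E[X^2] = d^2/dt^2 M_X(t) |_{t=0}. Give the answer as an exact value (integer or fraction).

E[X^2] = d^2M/dt^2 |_{t=0} = 12

M_X(t) = e^(3*e^(t) - 3)
dM/dt = 3*e^(-3)*e^(t)*e^(3*e^(t))
d^2M/dt^2 = (9*e^(2*t)*e^(3*e^(t)) + 3*e^(t)*e^(3*e^(t)))*e^(-3)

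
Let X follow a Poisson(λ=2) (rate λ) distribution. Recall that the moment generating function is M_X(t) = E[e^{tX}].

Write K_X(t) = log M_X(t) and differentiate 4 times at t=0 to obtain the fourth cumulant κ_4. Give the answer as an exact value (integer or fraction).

κ_4 = K^(4)(0) = 2

M_X(t) = e^(2*e^(t) - 2)
K_X(t) = log M_X(t) = 2*e^(t) - 2
K^(4)(t) = 2*e^(t)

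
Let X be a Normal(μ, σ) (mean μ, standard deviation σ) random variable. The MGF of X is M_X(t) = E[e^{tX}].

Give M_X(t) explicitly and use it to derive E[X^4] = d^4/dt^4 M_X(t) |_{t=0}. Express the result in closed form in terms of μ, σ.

E[X^4] = d^4M/dt^4 |_{t=0} = μ^4 + 6*μ^2*σ^2 + 3*σ^4

M_X(t) = e^(μ*t + σ^2*t^2/2)
dM/dt = μ*e^(μ*t)*e^(σ^2*t^2/2) + σ^2*t*e^(μ*t)*e^(σ^2*t^2/2)
d^2M/dt^2 = μ^2*e^(μ*t)*e^(σ^2*t^2/2) + 2*μ*σ^2*t*e^(μ*t)*e^(σ^2*t^2/2) + σ^4*t^2*e^(μ*t)*e^(σ^2*t^2/2) + σ^2*e^(μ*t)*e^(σ^2*t^2/2)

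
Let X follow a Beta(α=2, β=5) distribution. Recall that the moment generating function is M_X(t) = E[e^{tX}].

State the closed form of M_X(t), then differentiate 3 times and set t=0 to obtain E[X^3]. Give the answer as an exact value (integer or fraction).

M_X(t) = ₁F₁(2; 7; t)
M′(t) = 2*₁F₁(3; 8; t)/7
M′′(t) = 3*₁F₁(4; 9; t)/28
M′′′(t) = ₁F₁(5; 10; t)/21

E[X^3] = M′′′(0) = 1/21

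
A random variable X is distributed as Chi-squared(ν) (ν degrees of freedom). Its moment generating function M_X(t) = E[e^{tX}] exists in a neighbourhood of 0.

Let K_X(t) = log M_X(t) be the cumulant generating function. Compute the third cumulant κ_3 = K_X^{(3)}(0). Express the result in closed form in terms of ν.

M_X(t) = (1 - 2*t)^(-ν/2)
K_X(t) = log M_X(t) = -ν*log(1 - 2*t)/2
K′(t) = -ν/(2*t - 1)
K′′(t) = 2*ν/(4*t^2 - 4*t + 1)
K′′′(t) = -8*ν/(8*t^3 - 12*t^2 + 6*t - 1)

κ_3 = K′′′(0) = 8*ν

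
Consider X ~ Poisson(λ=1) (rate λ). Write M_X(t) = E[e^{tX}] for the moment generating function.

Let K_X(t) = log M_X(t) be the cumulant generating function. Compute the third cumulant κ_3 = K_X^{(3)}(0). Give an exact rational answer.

M_X(t) = e^(e^(t) - 1)
K_X(t) = log M_X(t) = e^(t) - 1
K′(t) = e^(t)
K′′(t) = e^(t)
K′′′(t) = e^(t)

κ_3 = K′′′(0) = 1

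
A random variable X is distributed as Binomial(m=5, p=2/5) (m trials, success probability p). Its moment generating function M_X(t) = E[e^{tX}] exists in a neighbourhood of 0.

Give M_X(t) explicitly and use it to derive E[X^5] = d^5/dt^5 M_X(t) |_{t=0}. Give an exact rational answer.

E[X^5] = M′′′′′(0) = 111218/625

M_X(t) = (2*e^(t)/5 + 3/5)^5
M′(t) = 32*e^(5*t)/625 + 192*e^(4*t)/625 + 432*e^(3*t)/625 + 432*e^(2*t)/625 + 162*e^(t)/625
M′′(t) = 32*e^(5*t)/125 + 768*e^(4*t)/625 + 1296*e^(3*t)/625 + 864*e^(2*t)/625 + 162*e^(t)/625
M′′′(t) = 32*e^(5*t)/25 + 3072*e^(4*t)/625 + 3888*e^(3*t)/625 + 1728*e^(2*t)/625 + 162*e^(t)/625
M′′′′(t) = 32*e^(5*t)/5 + 12288*e^(4*t)/625 + 11664*e^(3*t)/625 + 3456*e^(2*t)/625 + 162*e^(t)/625
M′′′′′(t) = 32*e^(5*t) + 49152*e^(4*t)/625 + 34992*e^(3*t)/625 + 6912*e^(2*t)/625 + 162*e^(t)/625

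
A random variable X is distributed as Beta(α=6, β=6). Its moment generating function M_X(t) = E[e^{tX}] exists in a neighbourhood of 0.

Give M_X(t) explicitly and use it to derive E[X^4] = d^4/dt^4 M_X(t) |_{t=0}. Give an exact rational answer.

E[X^4] = M^(4)(0) = 6/65

M_X(t) = ₁F₁(6; 12; t)
M^(4)(t) = 6*₁F₁(10; 16; t)/65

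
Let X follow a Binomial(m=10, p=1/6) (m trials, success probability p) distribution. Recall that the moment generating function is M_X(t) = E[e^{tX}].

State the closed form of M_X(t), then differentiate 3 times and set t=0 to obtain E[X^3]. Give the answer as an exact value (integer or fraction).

M_X(t) = (e^(t)/6 + 5/6)^10

E[X^3] = M′′′(0) = 25/2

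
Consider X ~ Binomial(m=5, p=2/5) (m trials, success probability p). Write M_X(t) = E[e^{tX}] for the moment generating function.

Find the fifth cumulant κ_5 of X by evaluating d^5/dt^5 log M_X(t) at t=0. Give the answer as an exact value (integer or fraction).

M_X(t) = (2*e^(t)/5 + 3/5)^5
K_X(t) = log M_X(t) = 5*log(2*e^(t)/5 + 3/5)
K′(t) = 10*e^(t)/(2*e^(t) + 3)
K′′(t) = 30*e^(t)/(4*e^(2*t) + 12*e^(t) + 9)
K′′′(t) = (-60*e^(2*t) + 90*e^(t))/(8*e^(3*t) + 36*e^(2*t) + 54*e^(t) + 27)
K′′′′(t) = (120*e^(3*t) - 720*e^(2*t) + 270*e^(t))/(16*e^(4*t) + 96*e^(3*t) + 216*e^(2*t) + 216*e^(t) + 81)
K′′′′′(t) = (-240*e^(4*t) + 3960*e^(3*t) - 5940*e^(2*t) + 810*e^(t))/(32*e^(5*t) + 240*e^(4*t) + 720*e^(3*t) + 1080*e^(2*t) + 810*e^(t) + 243)

κ_5 = K′′′′′(0) = -282/625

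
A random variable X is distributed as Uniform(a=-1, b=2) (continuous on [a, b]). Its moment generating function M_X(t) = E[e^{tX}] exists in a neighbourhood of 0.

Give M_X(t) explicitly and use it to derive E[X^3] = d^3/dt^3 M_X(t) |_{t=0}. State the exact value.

M_X(t) = (e^(2*t) - e^(-t))/(3*t)
dM/dt = (2*t*e^(3*t) + t - e^(3*t) + 1)*e^(-t)/(3*t^2)
d^2M/dt^2 = (4*t^2*e^(3*t) - t^2 - 4*t*e^(3*t) - 2*t + 2*e^(3*t) - 2)*e^(-t)/(3*t^3)
d^3M/dt^3 = (8*t^3*e^(3*t) + t^3 - 12*t^2*e^(3*t) + 3*t^2 + 12*t*e^(3*t) + 6*t - 6*e^(3*t) + 6)*e^(-t)/(3*t^4)

E[X^3] = d^3M/dt^3 |_{t=0} = 5/4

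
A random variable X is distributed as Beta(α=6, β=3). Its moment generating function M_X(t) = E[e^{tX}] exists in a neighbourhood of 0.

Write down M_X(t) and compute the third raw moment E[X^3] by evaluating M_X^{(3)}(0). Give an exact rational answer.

M_X(t) = ₁F₁(6; 9; t)
dM/dt = 2*₁F₁(7; 10; t)/3
d^2M/dt^2 = 7*₁F₁(8; 11; t)/15
d^3M/dt^3 = 56*₁F₁(9; 12; t)/165

E[X^3] = d^3M/dt^3 |_{t=0} = 56/165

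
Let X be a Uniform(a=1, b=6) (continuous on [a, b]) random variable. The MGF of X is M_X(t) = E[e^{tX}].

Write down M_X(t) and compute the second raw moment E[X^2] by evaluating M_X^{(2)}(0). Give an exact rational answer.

E[X^2] = D^2[M](0) = 43/3

M_X(t) = (e^(6*t) - e^(t))/(5*t)
D^2[M](t) = (36*t^2*e^(6*t) - t^2*e^(t) - 12*t*e^(6*t) + 2*t*e^(t) + 2*e^(6*t) - 2*e^(t))/(5*t^3)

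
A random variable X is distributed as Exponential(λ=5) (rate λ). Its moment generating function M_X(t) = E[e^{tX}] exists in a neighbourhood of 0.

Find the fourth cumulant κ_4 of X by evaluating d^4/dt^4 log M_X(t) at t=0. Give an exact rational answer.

M_X(t) = 5/(5 - t)
K_X(t) = log M_X(t) = -log(5 - t) + log(5)
D^4[K](t) = 6/(t^4 - 20*t^3 + 150*t^2 - 500*t + 625)

κ_4 = D^4[K](0) = 6/625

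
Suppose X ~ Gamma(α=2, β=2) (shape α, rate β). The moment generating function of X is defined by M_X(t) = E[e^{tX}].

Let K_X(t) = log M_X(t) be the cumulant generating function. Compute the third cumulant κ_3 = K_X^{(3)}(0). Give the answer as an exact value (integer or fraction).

κ_3 = K^(3)(0) = 1/2

M_X(t) = 4/(2 - t)^2
K_X(t) = log M_X(t) = -2*log(2 - t) + 2*log(2)
K^(3)(t) = -4/(t^3 - 6*t^2 + 12*t - 8)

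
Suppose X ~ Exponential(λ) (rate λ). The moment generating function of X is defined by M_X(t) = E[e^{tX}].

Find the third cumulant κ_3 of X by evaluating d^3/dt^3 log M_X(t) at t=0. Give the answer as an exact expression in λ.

M_X(t) = λ/(λ - t)
K_X(t) = log M_X(t) = log(λ) - log(λ - t)
D^3[K](t) = -2/(-λ^3 + 3*λ^2*t - 3*λ*t^2 + t^3)

κ_3 = D^3[K](0) = 2/λ^3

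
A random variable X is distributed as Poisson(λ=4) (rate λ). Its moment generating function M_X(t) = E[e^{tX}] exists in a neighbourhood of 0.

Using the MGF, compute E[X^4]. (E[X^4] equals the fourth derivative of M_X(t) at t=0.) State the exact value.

M_X(t) = e^(4*e^(t) - 4)
M^(4)(t) = (256*e^(4*t)*e^(4*e^(t)) + 384*e^(3*t)*e^(4*e^(t)) + 112*e^(2*t)*e^(4*e^(t)) + 4*e^(t)*e^(4*e^(t)))*e^(-4)

E[X^4] = M^(4)(0) = 756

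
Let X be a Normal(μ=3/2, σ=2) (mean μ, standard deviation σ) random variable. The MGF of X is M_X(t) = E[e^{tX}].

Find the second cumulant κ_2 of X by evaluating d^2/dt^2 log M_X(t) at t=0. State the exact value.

M_X(t) = e^(2*t^2 + 3*t/2)
K_X(t) = log M_X(t) = 2*t^2 + 3*t/2
K^(2)(t) = 4

κ_2 = K^(2)(0) = 4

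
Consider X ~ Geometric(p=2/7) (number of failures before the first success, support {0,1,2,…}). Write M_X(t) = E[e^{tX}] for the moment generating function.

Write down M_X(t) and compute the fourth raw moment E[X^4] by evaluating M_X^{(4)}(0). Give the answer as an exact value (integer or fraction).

E[X^4] = D^4[M](0) = 1590

M_X(t) = 2/(7*(1 - 5*e^(t)/7))
D^4[M](t) = (-1250*e^(4*t) - 19250*e^(3*t) - 26950*e^(2*t) - 3430*e^(t))/(3125*e^(5*t) - 21875*e^(4*t) + 61250*e^(3*t) - 85750*e^(2*t) + 60025*e^(t) - 16807)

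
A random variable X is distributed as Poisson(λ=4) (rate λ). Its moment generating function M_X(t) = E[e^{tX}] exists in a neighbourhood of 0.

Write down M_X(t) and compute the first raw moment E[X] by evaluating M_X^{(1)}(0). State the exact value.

E[X] = dM/dt |_{t=0} = 4

M_X(t) = e^(4*e^(t) - 4)
dM/dt = 4*e^(-4)*e^(t)*e^(4*e^(t))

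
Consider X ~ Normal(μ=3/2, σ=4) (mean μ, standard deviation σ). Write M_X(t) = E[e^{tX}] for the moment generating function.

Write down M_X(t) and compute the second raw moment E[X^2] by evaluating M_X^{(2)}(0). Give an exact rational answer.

E[X^2] = M′′(0) = 73/4

M_X(t) = e^(8*t^2 + 3*t/2)
M′(t) = 16*t*e^(3*t/2)*e^(8*t^2) + 3*e^(3*t/2)*e^(8*t^2)/2
M′′(t) = 256*t^2*e^(3*t/2)*e^(8*t^2) + 48*t*e^(3*t/2)*e^(8*t^2) + 73*e^(3*t/2)*e^(8*t^2)/4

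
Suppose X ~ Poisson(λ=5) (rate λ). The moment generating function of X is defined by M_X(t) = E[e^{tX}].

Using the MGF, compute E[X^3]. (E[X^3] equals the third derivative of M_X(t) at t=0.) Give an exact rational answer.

M_X(t) = e^(5*e^(t) - 5)
D^3[M](t) = (125*e^(3*t)*e^(5*e^(t)) + 75*e^(2*t)*e^(5*e^(t)) + 5*e^(t)*e^(5*e^(t)))*e^(-5)

E[X^3] = D^3[M](0) = 205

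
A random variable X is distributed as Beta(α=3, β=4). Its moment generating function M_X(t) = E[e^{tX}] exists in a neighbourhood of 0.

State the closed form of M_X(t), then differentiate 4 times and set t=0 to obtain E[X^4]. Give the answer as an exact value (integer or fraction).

M_X(t) = ₁F₁(3; 7; t)
M^(4)(t) = ₁F₁(7; 11; t)/14

E[X^4] = M^(4)(0) = 1/14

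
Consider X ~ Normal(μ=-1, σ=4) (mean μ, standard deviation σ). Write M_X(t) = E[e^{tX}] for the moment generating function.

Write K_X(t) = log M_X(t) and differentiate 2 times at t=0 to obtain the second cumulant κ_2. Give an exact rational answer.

κ_2 = K^(2)(0) = 16

M_X(t) = e^(8*t^2 - t)
K_X(t) = log M_X(t) = 8*t^2 - t
K^(2)(t) = 16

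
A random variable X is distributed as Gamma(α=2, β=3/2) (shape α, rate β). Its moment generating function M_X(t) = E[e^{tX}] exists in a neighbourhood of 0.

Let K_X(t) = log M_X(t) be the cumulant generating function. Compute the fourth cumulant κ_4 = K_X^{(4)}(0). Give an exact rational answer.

κ_4 = K′′′′(0) = 64/27

M_X(t) = 9/(4*(3/2 - t)^2)
K_X(t) = log M_X(t) = -2*log(3/2 - t) - 2*log(2) + 2*log(3)
K′(t) = -4/(2*t - 3)
K′′(t) = 8/(4*t^2 - 12*t + 9)
K′′′(t) = -32/(8*t^3 - 36*t^2 + 54*t - 27)
K′′′′(t) = 192/(16*t^4 - 96*t^3 + 216*t^2 - 216*t + 81)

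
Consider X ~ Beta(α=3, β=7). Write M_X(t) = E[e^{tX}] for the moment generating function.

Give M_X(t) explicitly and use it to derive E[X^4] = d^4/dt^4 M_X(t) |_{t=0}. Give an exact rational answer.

M_X(t) = ₁F₁(3; 10; t)
M′(t) = 3*₁F₁(4; 11; t)/10
M′′(t) = 6*₁F₁(5; 12; t)/55
M′′′(t) = ₁F₁(6; 13; t)/22
M′′′′(t) = 3*₁F₁(7; 14; t)/143

E[X^4] = M′′′′(0) = 3/143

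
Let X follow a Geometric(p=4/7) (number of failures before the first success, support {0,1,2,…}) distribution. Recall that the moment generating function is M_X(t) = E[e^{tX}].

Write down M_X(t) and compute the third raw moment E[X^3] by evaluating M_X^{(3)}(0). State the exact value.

M_X(t) = 4/(7*(1 - 3*e^(t)/7))
dM/dt = 12*e^(t)/(9*e^(2*t) - 42*e^(t) + 49)
d^2M/dt^2 = (-36*e^(2*t) - 84*e^(t))/(27*e^(3*t) - 189*e^(2*t) + 441*e^(t) - 343)
d^3M/dt^3 = (108*e^(3*t) + 1008*e^(2*t) + 588*e^(t))/(81*e^(4*t) - 756*e^(3*t) + 2646*e^(2*t) - 4116*e^(t) + 2401)

E[X^3] = d^3M/dt^3 |_{t=0} = 213/32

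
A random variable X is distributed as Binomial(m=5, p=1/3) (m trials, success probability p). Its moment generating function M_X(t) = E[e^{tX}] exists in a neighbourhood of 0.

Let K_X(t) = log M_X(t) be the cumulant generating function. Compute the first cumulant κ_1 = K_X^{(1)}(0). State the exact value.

M_X(t) = (e^(t)/3 + 2/3)^5
K_X(t) = log M_X(t) = 5*log(e^(t)/3 + 2/3)
D[K](t) = 5*e^(t)/(e^(t) + 2)

κ_1 = D[K](0) = 5/3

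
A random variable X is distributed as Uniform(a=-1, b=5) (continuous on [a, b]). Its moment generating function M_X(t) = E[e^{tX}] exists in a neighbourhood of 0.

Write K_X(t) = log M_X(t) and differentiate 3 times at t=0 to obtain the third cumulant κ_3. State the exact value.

M_X(t) = (e^(5*t) - e^(-t))/(6*t)
K_X(t) = log M_X(t) = -log(t) + log(e^(5*t) - e^(-t)) - log(6)
dK/dt = (5*t*e^(6*t) + t - e^(6*t) + 1)/(t*e^(6*t) - t)
d^2K/dt^2 = (-36*t^2*e^(6*t) + e^(12*t) - 2*e^(6*t) + 1)/(t^2*e^(12*t) - 2*t^2*e^(6*t) + t^2)
d^3K/dt^3 = (216*t^3*e^(12*t) + 216*t^3*e^(6*t) - 2*e^(18*t) + 6*e^(12*t) - 6*e^(6*t) + 2)/(t^3*e^(18*t) - 3*t^3*e^(12*t) + 3*t^3*e^(6*t) - t^3)

κ_3 = d^3K/dt^3 |_{t=0} = 0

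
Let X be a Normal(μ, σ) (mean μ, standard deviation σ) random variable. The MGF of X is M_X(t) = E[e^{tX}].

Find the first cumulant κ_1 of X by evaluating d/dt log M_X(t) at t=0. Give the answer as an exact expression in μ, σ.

κ_1 = D[K](0) = μ

M_X(t) = e^(μ*t + σ^2*t^2/2)
K_X(t) = log M_X(t) = μ*t + σ^2*t^2/2
D[K](t) = μ + σ^2*t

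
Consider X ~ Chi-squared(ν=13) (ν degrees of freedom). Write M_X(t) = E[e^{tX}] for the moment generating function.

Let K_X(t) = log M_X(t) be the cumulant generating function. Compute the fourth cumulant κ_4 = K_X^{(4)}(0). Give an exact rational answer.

κ_4 = d^4K/dt^4 |_{t=0} = 624

M_X(t) = (1 - 2*t)^(-13/2)
K_X(t) = log M_X(t) = -13*log(1 - 2*t)/2
dK/dt = -13/(2*t - 1)
d^2K/dt^2 = 26/(4*t^2 - 4*t + 1)
d^3K/dt^3 = -104/(8*t^3 - 12*t^2 + 6*t - 1)
d^4K/dt^4 = 624/(16*t^4 - 32*t^3 + 24*t^2 - 8*t + 1)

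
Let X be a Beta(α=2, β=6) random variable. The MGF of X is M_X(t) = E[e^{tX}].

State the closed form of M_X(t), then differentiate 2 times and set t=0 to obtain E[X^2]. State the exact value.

M_X(t) = ₁F₁(2; 8; t)
dM/dt = ₁F₁(3; 9; t)/4
d^2M/dt^2 = ₁F₁(4; 10; t)/12

E[X^2] = d^2M/dt^2 |_{t=0} = 1/12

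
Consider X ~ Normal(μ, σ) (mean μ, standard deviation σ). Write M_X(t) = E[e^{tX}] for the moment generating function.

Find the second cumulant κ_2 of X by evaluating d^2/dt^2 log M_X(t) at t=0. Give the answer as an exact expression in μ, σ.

κ_2 = K^(2)(0) = σ^2

M_X(t) = e^(μ*t + σ^2*t^2/2)
K_X(t) = log M_X(t) = μ*t + σ^2*t^2/2
K^(2)(t) = σ^2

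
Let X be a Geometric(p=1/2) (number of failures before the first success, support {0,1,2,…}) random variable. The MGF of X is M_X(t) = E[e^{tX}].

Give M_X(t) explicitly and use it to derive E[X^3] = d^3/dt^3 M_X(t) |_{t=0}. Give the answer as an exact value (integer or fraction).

E[X^3] = d^3M/dt^3 |_{t=0} = 13

M_X(t) = 1/(2*(1 - e^(t)/2))
dM/dt = e^(t)/(e^(2*t) - 4*e^(t) + 4)
d^2M/dt^2 = (-e^(2*t) - 2*e^(t))/(e^(3*t) - 6*e^(2*t) + 12*e^(t) - 8)
d^3M/dt^3 = (e^(3*t) + 8*e^(2*t) + 4*e^(t))/(e^(4*t) - 8*e^(3*t) + 24*e^(2*t) - 32*e^(t) + 16)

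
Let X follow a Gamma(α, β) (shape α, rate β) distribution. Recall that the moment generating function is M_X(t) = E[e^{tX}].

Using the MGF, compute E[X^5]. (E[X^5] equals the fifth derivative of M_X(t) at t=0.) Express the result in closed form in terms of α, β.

E[X^5] = M^(5)(0) = α*(α^4 + 10*α^3 + 35*α^2 + 50*α + 24)/β^5

M_X(t) = (β/(β - t))^α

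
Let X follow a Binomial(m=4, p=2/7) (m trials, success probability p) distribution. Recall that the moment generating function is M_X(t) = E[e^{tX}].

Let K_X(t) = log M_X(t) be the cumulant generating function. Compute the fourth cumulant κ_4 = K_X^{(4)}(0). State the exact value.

κ_4 = K^(4)(0) = -440/2401

M_X(t) = (2*e^(t)/7 + 5/7)^4
K_X(t) = log M_X(t) = 4*log(2*e^(t)/7 + 5/7)
K^(4)(t) = (160*e^(3*t) - 1600*e^(2*t) + 1000*e^(t))/(16*e^(4*t) + 160*e^(3*t) + 600*e^(2*t) + 1000*e^(t) + 625)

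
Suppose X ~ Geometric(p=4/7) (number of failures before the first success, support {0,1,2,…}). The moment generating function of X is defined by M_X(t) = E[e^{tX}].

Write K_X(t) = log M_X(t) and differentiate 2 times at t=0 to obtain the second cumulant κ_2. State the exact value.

κ_2 = K′′(0) = 21/16

M_X(t) = 4/(7*(1 - 3*e^(t)/7))
K_X(t) = log M_X(t) = -log(1 - 3*e^(t)/7) - log(7) + 2*log(2)
K′(t) = -3*e^(t)/(3*e^(t) - 7)
K′′(t) = 21*e^(t)/(9*e^(2*t) - 42*e^(t) + 49)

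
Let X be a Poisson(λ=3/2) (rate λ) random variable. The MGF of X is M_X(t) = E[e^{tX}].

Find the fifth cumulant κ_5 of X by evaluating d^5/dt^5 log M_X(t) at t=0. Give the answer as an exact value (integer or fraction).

κ_5 = D^5[K](0) = 3/2

M_X(t) = e^(3*e^(t)/2 - 3/2)
K_X(t) = log M_X(t) = 3*e^(t)/2 - 3/2
D^5[K](t) = 3*e^(t)/2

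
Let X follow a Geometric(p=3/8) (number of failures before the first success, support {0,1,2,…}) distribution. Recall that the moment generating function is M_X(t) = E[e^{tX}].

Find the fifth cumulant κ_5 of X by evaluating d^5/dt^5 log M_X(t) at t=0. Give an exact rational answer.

κ_5 = K^(5)(0) = 84760/81

M_X(t) = 3/(8*(1 - 5*e^(t)/8))
K_X(t) = log M_X(t) = -log(1 - 5*e^(t)/8) - 3*log(2) + log(3)
K^(5)(t) = (-5000*e^(4*t) - 88000*e^(3*t) - 140800*e^(2*t) - 20480*e^(t))/(3125*e^(5*t) - 25000*e^(4*t) + 80000*e^(3*t) - 128000*e^(2*t) + 102400*e^(t) - 32768)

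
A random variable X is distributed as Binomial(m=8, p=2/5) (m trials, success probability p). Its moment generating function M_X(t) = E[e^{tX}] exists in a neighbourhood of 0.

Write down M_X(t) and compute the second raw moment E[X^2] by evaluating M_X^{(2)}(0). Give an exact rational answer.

M_X(t) = (2*e^(t)/5 + 3/5)^8

E[X^2] = D^2[M](0) = 304/25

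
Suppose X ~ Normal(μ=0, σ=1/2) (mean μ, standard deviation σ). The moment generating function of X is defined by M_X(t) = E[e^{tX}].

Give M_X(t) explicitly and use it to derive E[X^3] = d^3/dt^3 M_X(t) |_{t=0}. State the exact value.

E[X^3] = M^(3)(0) = 0

M_X(t) = e^(t^2/8)
M^(3)(t) = t^3*e^(t^2/8)/64 + 3*t*e^(t^2/8)/16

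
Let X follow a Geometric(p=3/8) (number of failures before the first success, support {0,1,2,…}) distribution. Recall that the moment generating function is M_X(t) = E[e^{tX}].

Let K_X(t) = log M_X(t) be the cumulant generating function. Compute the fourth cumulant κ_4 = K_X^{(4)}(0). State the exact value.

M_X(t) = 3/(8*(1 - 5*e^(t)/8))
K_X(t) = log M_X(t) = -log(1 - 5*e^(t)/8) - 3*log(2) + log(3)
K′(t) = -5*e^(t)/(5*e^(t) - 8)
K′′(t) = 40*e^(t)/(25*e^(2*t) - 80*e^(t) + 64)
K′′′(t) = (-200*e^(2*t) - 320*e^(t))/(125*e^(3*t) - 600*e^(2*t) + 960*e^(t) - 512)
K′′′′(t) = (1000*e^(3*t) + 6400*e^(2*t) + 2560*e^(t))/(625*e^(4*t) - 4000*e^(3*t) + 9600*e^(2*t) - 10240*e^(t) + 4096)

κ_4 = K′′′′(0) = 3320/27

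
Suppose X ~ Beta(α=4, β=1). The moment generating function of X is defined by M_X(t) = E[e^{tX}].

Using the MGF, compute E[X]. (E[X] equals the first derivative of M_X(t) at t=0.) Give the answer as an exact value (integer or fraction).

M_X(t) = ₁F₁(4; 5; t)
dM/dt = 4*₁F₁(5; 6; t)/5

E[X] = dM/dt |_{t=0} = 4/5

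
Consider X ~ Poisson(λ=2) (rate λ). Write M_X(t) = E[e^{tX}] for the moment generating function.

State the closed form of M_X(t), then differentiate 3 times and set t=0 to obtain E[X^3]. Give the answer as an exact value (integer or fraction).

E[X^3] = d^3M/dt^3 |_{t=0} = 22

M_X(t) = e^(2*e^(t) - 2)
dM/dt = 2*e^(-2)*e^(t)*e^(2*e^(t))
d^2M/dt^2 = (4*e^(2*t)*e^(2*e^(t)) + 2*e^(t)*e^(2*e^(t)))*e^(-2)
d^3M/dt^3 = (8*e^(3*t)*e^(2*e^(t)) + 12*e^(2*t)*e^(2*e^(t)) + 2*e^(t)*e^(2*e^(t)))*e^(-2)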